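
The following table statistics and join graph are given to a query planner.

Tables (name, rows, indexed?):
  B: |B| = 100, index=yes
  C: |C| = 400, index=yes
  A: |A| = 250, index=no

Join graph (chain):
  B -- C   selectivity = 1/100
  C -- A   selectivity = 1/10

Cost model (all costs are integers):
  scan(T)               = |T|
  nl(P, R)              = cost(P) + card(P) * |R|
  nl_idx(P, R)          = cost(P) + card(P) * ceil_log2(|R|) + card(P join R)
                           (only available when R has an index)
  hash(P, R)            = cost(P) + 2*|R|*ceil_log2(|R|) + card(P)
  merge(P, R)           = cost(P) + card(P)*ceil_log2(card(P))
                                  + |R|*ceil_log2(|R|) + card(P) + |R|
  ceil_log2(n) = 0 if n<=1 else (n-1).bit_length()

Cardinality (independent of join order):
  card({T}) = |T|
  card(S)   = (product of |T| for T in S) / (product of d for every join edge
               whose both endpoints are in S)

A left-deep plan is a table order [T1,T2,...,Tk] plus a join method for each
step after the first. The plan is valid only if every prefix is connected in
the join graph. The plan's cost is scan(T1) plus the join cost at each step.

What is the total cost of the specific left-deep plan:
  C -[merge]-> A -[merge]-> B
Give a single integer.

step 1: scan C: cost=400, card=400
step 2: join A via merge
    card(P join A) = 400*250/(10) = 10000
    cost = 400 + 400*9 + 250*8 + 400 + 250 = 6650
step 3: join B via merge
    card(P join B) = 10000*100/(100) = 10000
    cost = 6650 + 10000*14 + 100*7 + 10000 + 100 = 157450

157450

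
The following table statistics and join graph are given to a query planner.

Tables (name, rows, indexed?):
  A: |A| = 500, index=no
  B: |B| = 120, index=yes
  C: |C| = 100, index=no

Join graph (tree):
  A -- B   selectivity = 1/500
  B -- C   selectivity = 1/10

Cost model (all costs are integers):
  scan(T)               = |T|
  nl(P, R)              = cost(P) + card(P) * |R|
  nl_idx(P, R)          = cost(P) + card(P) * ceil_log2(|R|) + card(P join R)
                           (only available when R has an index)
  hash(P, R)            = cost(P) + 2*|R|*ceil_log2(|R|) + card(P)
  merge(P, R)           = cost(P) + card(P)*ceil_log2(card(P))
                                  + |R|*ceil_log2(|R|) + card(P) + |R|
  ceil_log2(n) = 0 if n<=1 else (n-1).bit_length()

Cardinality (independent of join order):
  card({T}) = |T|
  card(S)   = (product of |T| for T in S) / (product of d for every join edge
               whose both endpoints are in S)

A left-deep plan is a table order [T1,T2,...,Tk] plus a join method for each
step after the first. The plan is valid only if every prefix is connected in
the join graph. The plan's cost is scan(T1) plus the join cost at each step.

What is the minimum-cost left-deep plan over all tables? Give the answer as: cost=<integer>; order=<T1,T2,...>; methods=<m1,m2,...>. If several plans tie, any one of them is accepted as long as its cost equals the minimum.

cost=4200; order=A,B,C; methods=hash,hash

Selinger DP (subsets sized 1..n):
  {A}: scan cost=500, card=500
  {B}: scan cost=120, card=120
  {C}: scan cost=100, card=100
  {AB}: card=120; try (B,hash)→2680, (B,nl_idx)→4120, (A,merge)→6080, (B,merge)→6460, (A,hash)→9240, (A,nl)→60120 …(+1); best=2680 via (B,hash)
  {BC}: card=1200; try (C,hash)→1640, (B,merge)→1860, (C,merge)→1880, (B,hash)→1880, (B,nl_idx)→2000, (B,nl)→12100 …(+1); best=1640 via (C,hash)
  {ABC}: card=1200; try (C,hash)→4200, (C,merge)→4440, (A,hash)→11840, (C,nl)→14680, (A,merge)→21040, (A,nl)→601640; best=4200 via (C,hash)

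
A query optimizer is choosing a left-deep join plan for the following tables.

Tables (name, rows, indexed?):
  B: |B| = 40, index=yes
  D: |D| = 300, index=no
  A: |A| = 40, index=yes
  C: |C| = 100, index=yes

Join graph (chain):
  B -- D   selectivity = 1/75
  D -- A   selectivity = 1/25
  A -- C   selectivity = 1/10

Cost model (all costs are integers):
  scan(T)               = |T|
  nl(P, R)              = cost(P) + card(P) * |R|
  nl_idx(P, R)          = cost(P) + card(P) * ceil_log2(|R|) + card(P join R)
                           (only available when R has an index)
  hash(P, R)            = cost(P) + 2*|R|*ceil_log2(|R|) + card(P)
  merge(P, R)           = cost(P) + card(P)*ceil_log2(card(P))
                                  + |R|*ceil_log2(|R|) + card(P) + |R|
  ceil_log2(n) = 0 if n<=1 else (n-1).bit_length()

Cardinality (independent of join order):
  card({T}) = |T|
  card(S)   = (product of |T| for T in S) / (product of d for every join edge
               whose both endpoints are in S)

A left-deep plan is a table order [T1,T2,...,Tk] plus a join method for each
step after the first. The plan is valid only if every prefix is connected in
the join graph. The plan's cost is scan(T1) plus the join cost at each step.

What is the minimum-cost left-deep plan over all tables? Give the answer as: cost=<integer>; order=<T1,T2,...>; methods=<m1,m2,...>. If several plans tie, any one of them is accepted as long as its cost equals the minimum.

cost=3376; order=D,B,A,C; methods=hash,hash,hash

Selinger DP (subsets sized 1..n):
  {B}: scan cost=40, card=40
  {D}: scan cost=300, card=300
  {A}: scan cost=40, card=40
  {C}: scan cost=100, card=100
  {BD}: card=160; try (B,hash)→1080, (B,nl_idx)→2260, (D,merge)→3320, (B,merge)→3580, (D,hash)→5480, (D,nl)→12040 …(+1); best=1080 via (B,hash)
  {AD}: card=480; try (A,hash)→1080, (A,nl_idx)→2580, (D,merge)→3320, (A,merge)→3580, (D,hash)→5480, (D,nl)→12040 …(+1); best=1080 via (A,hash)
  {AC}: card=400; try (A,hash)→680, (C,nl_idx)→720, (A,nl_idx)→1100, (C,merge)→1120, (A,merge)→1180, (C,hash)→1480 …(+2); best=680 via (A,hash)
  {ABD}: card=256; try (A,hash)→1720, (B,hash)→2040, (A,nl_idx)→2296, (A,merge)→2800, (B,nl_idx)→4216, (B,merge)→6160 …(+2); best=1720 via (A,hash)
  {ACD}: card=4800; try (C,hash)→2960, (D,hash)→6480, (C,merge)→6680, (D,merge)→7680, (C,nl_idx)→9240, (C,nl)→49080 …(+1); best=2960 via (C,hash)
  {ABCD}: card=2560; try (C,hash)→3376, (C,merge)→4824, (C,nl_idx)→6072, (B,hash)→8240, (C,nl)→27320, (B,nl_idx)→34320 …(+2); best=3376 via (C,hash)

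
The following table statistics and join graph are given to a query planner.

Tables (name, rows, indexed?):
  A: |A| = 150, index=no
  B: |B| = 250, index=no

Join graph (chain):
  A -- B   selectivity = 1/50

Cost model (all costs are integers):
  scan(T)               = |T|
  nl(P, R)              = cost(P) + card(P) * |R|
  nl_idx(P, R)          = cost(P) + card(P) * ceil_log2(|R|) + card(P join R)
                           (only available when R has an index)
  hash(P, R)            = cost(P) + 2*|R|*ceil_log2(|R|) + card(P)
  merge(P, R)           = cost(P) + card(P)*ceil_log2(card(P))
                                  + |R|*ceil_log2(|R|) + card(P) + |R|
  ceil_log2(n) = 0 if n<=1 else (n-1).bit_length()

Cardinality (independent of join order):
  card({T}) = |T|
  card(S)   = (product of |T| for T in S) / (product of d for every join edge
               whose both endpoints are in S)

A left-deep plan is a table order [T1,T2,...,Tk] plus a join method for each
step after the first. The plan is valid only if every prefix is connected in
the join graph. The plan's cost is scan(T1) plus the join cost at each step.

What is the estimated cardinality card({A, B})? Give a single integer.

750

Tables in S: A(150), B(250)
Edges inside S: A-B(d=50)
numerator = 150 * 250 = 37500
denominator = 50 = 50
card(S) = 37500 / 50 = 750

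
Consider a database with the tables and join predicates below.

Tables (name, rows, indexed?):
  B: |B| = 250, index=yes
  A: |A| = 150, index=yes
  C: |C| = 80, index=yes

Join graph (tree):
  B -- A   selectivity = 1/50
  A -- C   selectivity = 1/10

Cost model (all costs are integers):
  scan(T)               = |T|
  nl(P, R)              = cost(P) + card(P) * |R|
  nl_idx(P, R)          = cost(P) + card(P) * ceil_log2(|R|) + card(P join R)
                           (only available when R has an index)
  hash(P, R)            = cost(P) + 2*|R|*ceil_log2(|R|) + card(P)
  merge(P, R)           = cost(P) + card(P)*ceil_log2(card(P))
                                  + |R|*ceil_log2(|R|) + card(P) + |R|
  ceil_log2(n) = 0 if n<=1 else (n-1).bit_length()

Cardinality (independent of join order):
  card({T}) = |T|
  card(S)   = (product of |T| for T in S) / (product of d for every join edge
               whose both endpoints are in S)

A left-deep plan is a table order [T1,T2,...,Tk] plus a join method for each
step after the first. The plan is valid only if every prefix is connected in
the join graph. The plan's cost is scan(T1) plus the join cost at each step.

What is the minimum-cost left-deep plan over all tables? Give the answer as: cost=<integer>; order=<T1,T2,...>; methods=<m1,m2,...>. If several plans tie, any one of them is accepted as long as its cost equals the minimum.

cost=3970; order=A,B,C; methods=nl_idx,hash

Selinger DP (subsets sized 1..n):
  {B}: scan cost=250, card=250
  {A}: scan cost=150, card=150
  {C}: scan cost=80, card=80
  {AB}: card=750; try (B,nl_idx)→2100, (A,hash)→2900, (A,nl_idx)→3000, (B,merge)→3750, (A,merge)→3850, (B,hash)→4300 …(+2); best=2100 via (B,nl_idx)
  {AC}: card=1200; try (C,hash)→1420, (A,nl_idx)→1920, (A,merge)→2070, (C,merge)→2140, (C,nl_idx)→2400, (A,hash)→2560 …(+2); best=1420 via (C,hash)
  {ABC}: card=6000; try (C,hash)→3970, (B,hash)→6620, (C,merge)→10990, (C,nl_idx)→13350, (B,nl_idx)→17020, (B,merge)→18070 …(+2); best=3970 via (C,hash)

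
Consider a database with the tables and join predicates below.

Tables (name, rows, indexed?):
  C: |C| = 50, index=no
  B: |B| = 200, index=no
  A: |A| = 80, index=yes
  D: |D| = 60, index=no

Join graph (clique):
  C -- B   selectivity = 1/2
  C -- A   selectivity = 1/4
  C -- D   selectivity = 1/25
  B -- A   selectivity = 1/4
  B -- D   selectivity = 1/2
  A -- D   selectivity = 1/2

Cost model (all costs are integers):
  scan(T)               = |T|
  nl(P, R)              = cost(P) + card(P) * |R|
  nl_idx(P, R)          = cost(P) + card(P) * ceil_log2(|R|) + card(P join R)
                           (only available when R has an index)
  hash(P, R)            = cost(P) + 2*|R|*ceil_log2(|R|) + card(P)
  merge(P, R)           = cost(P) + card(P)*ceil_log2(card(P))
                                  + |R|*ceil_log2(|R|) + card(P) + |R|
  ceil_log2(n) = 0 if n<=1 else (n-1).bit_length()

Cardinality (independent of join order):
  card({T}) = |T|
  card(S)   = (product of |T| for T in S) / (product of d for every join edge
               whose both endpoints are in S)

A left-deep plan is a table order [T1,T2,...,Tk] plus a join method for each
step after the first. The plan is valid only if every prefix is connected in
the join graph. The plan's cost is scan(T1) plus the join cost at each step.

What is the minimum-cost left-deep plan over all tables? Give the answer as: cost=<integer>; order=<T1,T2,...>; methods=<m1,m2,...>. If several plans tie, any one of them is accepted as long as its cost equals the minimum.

Selinger DP (subsets sized 1..n):
  {C}: scan cost=50, card=50
  {B}: scan cost=200, card=200
  {A}: scan cost=80, card=80
  {D}: scan cost=60, card=60
  {BC}: card=5000; try (C,hash)→1000, (B,merge)→2200, (C,merge)→2350, (B,hash)→3300, (B,nl)→10050, (C,nl)→10200; best=1000 via (C,hash)
  {AC}: card=1000; try (C,hash)→760, (A,merge)→1040, (C,merge)→1070, (A,hash)→1220, (A,nl_idx)→1400, (A,nl)→4050 …(+1); best=760 via (C,hash)
  {CD}: card=120; try (C,hash)→720, (D,hash)→820, (D,merge)→820, (C,merge)→830, (D,nl)→3050, (C,nl)→3060; best=720 via (C,hash)
  {AB}: card=4000; try (A,hash)→1520, (B,merge)→2520, (A,merge)→2640, (B,hash)→3360, (A,nl_idx)→5600, (B,nl)→16080 …(+1); best=1520 via (A,hash)
  {BD}: card=6000; try (D,hash)→1120, (B,merge)→2280, (D,merge)→2420, (B,hash)→3320, (B,nl)→12060, (D,nl)→12200; best=1120 via (D,hash)
  {AD}: card=2400; try (D,hash)→880, (A,merge)→1120, (D,merge)→1140, (A,hash)→1240, (A,nl_idx)→2880, (A,nl)→4860 …(+1); best=880 via (D,hash)
  {ABC}: card=25000; try (B,hash)→4960, (C,hash)→6120, (A,hash)→7120, (B,merge)→13560, (C,merge)→53870, (A,nl_idx)→61000 …(+4); best=4960 via (B,hash)
  {BCD}: card=6000; try (B,merge)→3480, (B,hash)→4040, (D,hash)→6720, (C,hash)→7720, (B,nl)→24720, (D,merge)→71420 …(+3); best=3480 via (B,merge)
  {ACD}: card=1200; try (A,hash)→1960, (A,merge)→2320, (D,hash)→2480, (A,nl_idx)→2760, (C,hash)→3880, (A,nl)→10320 …(+4); best=1960 via (A,hash)
  {ABD}: card=60000; try (D,hash)→6240, (B,hash)→6480, (A,hash)→8240, (B,merge)→33880, (D,merge)→53940, (A,merge)→85760 …(+4); best=6240 via (D,hash)
  {ABCD}: card=15000; try (B,hash)→6360, (A,hash)→10600, (B,merge)→18160, (D,hash)→30680, (A,nl_idx)→60480, (C,hash)→66840 …(+7); best=6360 via (B,hash)

cost=6360; order=D,C,A,B; methods=hash,hash,hash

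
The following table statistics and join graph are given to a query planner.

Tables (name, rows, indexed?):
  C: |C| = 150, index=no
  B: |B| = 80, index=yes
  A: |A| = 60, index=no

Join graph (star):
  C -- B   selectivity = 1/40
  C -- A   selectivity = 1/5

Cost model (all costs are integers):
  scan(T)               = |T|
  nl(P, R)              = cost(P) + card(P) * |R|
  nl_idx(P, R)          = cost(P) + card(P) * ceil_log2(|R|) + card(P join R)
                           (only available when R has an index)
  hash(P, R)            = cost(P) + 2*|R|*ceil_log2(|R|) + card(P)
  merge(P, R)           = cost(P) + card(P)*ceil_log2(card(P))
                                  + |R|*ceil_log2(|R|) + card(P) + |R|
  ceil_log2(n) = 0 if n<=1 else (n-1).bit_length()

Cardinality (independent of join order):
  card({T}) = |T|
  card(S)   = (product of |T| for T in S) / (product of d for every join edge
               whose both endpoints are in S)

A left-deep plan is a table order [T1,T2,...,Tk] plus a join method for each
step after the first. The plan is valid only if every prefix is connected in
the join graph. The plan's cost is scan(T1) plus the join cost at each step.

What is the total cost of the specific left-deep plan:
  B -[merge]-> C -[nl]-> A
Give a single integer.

20070

step 1: scan B: cost=80, card=80
step 2: join C via merge
    card(P join C) = 80*150/(40) = 300
    cost = 80 + 80*7 + 150*8 + 80 + 150 = 2070
step 3: join A via nl
    card(P join A) = 300*60/(5) = 3600
    cost = 2070 + 300*60 = 20070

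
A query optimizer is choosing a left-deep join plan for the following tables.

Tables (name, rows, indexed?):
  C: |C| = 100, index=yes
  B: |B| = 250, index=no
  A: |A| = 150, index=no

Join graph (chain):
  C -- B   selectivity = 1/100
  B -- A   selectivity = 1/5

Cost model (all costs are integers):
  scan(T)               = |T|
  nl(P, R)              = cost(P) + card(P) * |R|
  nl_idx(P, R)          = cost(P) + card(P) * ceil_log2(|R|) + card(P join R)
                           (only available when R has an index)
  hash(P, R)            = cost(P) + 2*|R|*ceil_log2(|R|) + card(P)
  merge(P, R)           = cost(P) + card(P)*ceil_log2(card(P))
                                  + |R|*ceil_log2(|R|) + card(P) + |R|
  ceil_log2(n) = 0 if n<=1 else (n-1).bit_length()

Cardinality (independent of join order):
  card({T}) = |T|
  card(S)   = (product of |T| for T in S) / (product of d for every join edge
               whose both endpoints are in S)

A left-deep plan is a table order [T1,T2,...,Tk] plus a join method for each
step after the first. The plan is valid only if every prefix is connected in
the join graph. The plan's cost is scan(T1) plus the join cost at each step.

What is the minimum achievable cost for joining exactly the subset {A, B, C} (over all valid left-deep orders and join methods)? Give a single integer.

4550

Selinger DP over subsets of {A,B,C}:
  {C}: scan cost=100, card=100
  {B}: scan cost=250, card=250
  {A}: scan cost=150, card=150
  {BC}: card=250; try (C,hash)→1900, (C,nl_idx)→2250, (B,merge)→3150, (C,merge)→3300, (B,hash)→4200, (B,nl)→25100 …(+1); best=1900 via (C,hash)
  {AB}: card=7500; try (A,hash)→2900, (B,merge)→3750, (A,merge)→3850, (B,hash)→4300, (B,nl)→37650, (A,nl)→37750; best=2900 via (A,hash)
  {ABC}: card=7500; try (A,hash)→4550, (A,merge)→5500, (C,hash)→11800, (A,nl)→39400, (C,nl_idx)→62900, (C,merge)→108700 …(+1); best=4550 via (A,hash)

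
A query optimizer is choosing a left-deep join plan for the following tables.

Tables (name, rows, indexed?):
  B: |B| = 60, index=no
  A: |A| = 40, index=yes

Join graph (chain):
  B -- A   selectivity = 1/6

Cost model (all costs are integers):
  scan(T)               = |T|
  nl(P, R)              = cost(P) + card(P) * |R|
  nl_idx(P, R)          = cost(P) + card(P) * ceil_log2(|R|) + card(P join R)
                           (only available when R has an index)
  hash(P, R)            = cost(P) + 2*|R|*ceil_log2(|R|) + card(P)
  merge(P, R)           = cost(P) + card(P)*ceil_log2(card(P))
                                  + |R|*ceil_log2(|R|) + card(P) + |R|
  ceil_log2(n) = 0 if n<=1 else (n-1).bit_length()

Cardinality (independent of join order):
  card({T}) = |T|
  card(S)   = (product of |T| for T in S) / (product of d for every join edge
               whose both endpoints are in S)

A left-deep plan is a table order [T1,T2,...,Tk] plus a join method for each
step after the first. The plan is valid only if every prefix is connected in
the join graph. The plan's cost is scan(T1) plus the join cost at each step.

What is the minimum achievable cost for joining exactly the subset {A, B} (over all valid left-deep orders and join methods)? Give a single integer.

Selinger DP over subsets of {A,B}:
  {B}: scan cost=60, card=60
  {A}: scan cost=40, card=40
  {AB}: card=400; try (A,hash)→600, (B,merge)→740, (A,merge)→760, (B,hash)→800, (A,nl_idx)→820, (B,nl)→2440 …(+1); best=600 via (A,hash)

600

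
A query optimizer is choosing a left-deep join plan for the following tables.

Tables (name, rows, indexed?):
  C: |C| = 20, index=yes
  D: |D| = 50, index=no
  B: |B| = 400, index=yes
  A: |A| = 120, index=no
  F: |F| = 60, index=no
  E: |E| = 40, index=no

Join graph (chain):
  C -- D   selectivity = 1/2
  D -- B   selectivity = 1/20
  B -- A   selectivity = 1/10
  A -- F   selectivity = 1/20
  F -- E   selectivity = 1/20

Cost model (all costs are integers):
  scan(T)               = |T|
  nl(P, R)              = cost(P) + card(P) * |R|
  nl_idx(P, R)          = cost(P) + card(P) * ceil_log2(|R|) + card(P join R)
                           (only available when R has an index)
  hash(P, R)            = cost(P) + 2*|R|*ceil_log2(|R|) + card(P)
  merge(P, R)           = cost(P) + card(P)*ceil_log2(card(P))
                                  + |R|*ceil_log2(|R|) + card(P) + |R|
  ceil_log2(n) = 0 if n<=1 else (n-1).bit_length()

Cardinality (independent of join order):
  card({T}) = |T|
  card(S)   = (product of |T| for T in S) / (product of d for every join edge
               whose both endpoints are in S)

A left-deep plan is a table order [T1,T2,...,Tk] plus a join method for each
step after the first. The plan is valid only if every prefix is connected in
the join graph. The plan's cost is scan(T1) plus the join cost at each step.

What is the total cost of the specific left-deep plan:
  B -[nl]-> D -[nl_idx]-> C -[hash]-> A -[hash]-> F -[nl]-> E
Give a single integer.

step 1: scan B: cost=400, card=400
step 2: join D via nl
    card(P join D) = 400*50/(20) = 1000
    cost = 400 + 400*50 = 20400
step 3: join C via nl_idx
    card(P join C) = 1000*20/(2) = 10000
    cost = 20400 + 1000*5 + 10000 = 35400
step 4: join A via hash
    card(P join A) = 10000*120/(10) = 120000
    cost = 35400 + 2*120*7 + 10000 = 47080
step 5: join F via hash
    card(P join F) = 120000*60/(20) = 360000
    cost = 47080 + 2*60*6 + 120000 = 167800
step 6: join E via nl
    card(P join E) = 360000*40/(20) = 720000
    cost = 167800 + 360000*40 = 14567800

14567800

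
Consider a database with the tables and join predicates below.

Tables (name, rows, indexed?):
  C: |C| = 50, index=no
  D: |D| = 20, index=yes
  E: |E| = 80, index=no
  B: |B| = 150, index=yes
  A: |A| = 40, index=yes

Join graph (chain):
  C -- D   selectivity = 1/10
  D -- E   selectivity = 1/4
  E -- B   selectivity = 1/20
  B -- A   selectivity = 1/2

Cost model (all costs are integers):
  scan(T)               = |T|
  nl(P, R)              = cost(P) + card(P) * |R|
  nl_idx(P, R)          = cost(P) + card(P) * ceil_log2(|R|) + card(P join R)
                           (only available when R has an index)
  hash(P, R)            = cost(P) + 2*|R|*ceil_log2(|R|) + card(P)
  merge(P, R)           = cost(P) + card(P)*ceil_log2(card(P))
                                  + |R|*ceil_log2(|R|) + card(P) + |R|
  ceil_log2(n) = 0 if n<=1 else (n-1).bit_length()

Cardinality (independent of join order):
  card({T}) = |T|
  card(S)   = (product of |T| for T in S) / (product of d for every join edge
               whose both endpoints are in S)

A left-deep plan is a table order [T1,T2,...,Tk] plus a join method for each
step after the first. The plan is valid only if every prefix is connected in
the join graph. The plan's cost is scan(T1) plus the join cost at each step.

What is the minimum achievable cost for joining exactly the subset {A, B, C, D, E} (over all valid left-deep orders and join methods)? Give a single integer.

21200

Selinger DP over subsets of {A,B,C,D,E}:
  {C}: scan cost=50, card=50
  {D}: scan cost=20, card=20
  {E}: scan cost=80, card=80
  {B}: scan cost=150, card=150
  {A}: scan cost=40, card=40
  {CD}: card=100; try (D,hash)→300, (D,nl_idx)→400, (C,merge)→490, (D,merge)→520, (C,hash)→640, (C,nl)→1020 …(+1); best=300 via (D,hash)
  {DE}: card=400; try (D,hash)→360, (E,merge)→780, (D,merge)→840, (D,nl_idx)→880, (E,hash)→1160, (E,nl)→1620 …(+1); best=360 via (D,hash)
  {BE}: card=600; try (B,nl_idx)→1320, (E,hash)→1420, (B,merge)→2070, (E,merge)→2140, (B,hash)→2560, (B,nl)→12080 …(+1); best=1320 via (B,nl_idx)
  {AB}: card=3000; try (A,hash)→780, (B,merge)→1670, (A,merge)→1780, (B,hash)→2480, (B,nl_idx)→3360, (A,nl_idx)→4050 …(+2); best=780 via (A,hash)
  {CDE}: card=2000; try (C,hash)→1360, (E,hash)→1520, (E,merge)→1740, (C,merge)→4710, (E,nl)→8300, (C,nl)→20360; best=1360 via (C,hash)
  {BDE}: card=3000; try (D,hash)→2120, (B,hash)→3160, (B,merge)→5710, (B,nl_idx)→6560, (D,nl_idx)→7320, (D,merge)→8040 …(+2); best=2120 via (D,hash)
  {ABE}: card=12000; try (A,hash)→2400, (E,hash)→4900, (A,merge)→8200, (A,nl_idx)→16920, (A,nl)→25320, (E,merge)→40420 …(+1); best=2400 via (A,hash)
  {BCDE}: card=15000; try (C,hash)→5720, (B,hash)→5760, (B,merge)→26710, (B,nl_idx)→32360, (C,merge)→41470, (C,nl)→152120 …(+1); best=5720 via (C,hash)
  {ABDE}: card=60000; try (A,hash)→5600, (D,hash)→14600, (A,merge)→41400, (A,nl_idx)→80120, (A,nl)→122120, (D,nl_idx)→122400 …(+2); best=5600 via (A,hash)
  {ABCDE}: card=300000; try (A,hash)→21200, (C,hash)→66200, (A,merge)→231000, (A,nl_idx)→395720, (A,nl)→605720, (C,merge)→1025950 …(+1); best=21200 via (A,hash)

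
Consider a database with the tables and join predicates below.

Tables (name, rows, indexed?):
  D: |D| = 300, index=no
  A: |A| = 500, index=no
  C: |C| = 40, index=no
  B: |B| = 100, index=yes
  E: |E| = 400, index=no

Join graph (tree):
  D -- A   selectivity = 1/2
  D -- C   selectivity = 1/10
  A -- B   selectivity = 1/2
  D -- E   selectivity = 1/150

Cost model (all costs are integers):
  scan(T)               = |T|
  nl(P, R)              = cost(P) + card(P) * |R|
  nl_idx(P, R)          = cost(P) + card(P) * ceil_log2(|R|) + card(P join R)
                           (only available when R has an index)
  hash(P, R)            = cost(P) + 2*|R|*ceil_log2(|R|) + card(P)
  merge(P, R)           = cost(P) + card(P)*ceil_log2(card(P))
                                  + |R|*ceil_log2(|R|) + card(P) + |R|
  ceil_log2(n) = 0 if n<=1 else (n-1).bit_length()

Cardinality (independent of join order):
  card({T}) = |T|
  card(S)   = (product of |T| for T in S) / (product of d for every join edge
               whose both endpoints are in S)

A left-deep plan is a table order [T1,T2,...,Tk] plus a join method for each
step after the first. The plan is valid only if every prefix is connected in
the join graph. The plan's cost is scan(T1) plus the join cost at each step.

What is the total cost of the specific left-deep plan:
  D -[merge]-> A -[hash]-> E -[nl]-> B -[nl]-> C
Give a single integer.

step 1: scan D: cost=300, card=300
step 2: join A via merge
    card(P join A) = 300*500/(2) = 75000
    cost = 300 + 300*9 + 500*9 + 300 + 500 = 8300
step 3: join E via hash
    card(P join E) = 75000*400/(150) = 200000
    cost = 8300 + 2*400*9 + 75000 = 90500
step 4: join B via nl
    card(P join B) = 200000*100/(2) = 10000000
    cost = 90500 + 200000*100 = 20090500
step 5: join C via nl
    card(P join C) = 10000000*40/(10) = 40000000
    cost = 20090500 + 10000000*40 = 420090500

420090500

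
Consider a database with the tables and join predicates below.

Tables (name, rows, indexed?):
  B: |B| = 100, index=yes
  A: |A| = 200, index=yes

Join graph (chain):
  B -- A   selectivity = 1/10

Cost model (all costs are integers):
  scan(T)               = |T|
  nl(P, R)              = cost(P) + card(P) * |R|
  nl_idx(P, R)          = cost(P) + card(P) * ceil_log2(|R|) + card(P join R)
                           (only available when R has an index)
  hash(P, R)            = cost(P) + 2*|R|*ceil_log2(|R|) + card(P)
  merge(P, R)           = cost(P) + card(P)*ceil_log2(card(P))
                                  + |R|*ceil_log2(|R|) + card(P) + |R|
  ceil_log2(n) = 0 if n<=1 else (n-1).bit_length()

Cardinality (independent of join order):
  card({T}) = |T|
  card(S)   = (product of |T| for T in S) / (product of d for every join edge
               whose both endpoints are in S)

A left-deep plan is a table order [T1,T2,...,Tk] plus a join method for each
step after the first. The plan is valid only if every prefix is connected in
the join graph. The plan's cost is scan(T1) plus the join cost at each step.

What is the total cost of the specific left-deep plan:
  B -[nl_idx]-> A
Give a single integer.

step 1: scan B: cost=100, card=100
step 2: join A via nl_idx
    card(P join A) = 100*200/(10) = 2000
    cost = 100 + 100*8 + 2000 = 2900

2900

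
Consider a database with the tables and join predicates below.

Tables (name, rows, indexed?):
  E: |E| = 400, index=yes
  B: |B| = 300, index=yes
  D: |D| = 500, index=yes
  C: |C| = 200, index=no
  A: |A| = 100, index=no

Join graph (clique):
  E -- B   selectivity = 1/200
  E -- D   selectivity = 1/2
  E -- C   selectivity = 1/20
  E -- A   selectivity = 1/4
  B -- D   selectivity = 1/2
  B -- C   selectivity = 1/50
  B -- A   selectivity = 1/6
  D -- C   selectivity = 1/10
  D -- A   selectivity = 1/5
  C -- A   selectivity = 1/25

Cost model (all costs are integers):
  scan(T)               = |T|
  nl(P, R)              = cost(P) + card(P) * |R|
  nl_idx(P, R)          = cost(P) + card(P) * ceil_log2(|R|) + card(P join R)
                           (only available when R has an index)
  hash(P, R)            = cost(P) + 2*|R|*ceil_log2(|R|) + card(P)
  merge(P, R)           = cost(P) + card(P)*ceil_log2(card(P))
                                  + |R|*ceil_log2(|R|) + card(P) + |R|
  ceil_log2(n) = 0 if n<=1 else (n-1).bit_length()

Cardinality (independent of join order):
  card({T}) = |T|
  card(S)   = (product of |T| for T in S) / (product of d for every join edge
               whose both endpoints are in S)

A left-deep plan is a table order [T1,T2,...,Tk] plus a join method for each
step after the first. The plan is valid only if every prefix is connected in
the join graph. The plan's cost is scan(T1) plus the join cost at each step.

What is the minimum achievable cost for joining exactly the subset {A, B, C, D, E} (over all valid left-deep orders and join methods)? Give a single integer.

9150

Selinger DP over subsets of {A,B,C,D,E}:
  {E}: scan cost=400, card=400
  {B}: scan cost=300, card=300
  {D}: scan cost=500, card=500
  {C}: scan cost=200, card=200
  {A}: scan cost=100, card=100
  {BE}: card=600; try (E,nl_idx)→3600, (B,nl_idx)→4600, (B,hash)→6200, (E,merge)→7300, (B,merge)→7400, (E,hash)→7800 …(+2); best=3600 via (E,nl_idx)
  {DE}: card=100000; try (E,hash)→8200, (D,merge)→9400, (E,merge)→9500, (D,hash)→9800, (D,nl_idx)→104000, (E,nl_idx)→105000 …(+2); best=8200 via (E,hash)
  {CE}: card=4000; try (C,hash)→4000, (E,merge)→6000, (E,nl_idx)→6000, (C,merge)→6200, (E,hash)→7600, (E,nl)→80200 …(+1); best=4000 via (C,hash)
  {AE}: card=10000; try (A,hash)→2200, (E,merge)→4900, (A,merge)→5200, (E,hash)→7400, (E,nl_idx)→11000, (E,nl)→40100 …(+1); best=2200 via (A,hash)
  {BD}: card=75000; try (B,hash)→6400, (D,merge)→8300, (B,merge)→8500, (D,hash)→9600, (D,nl_idx)→78000, (B,nl_idx)→80000 …(+2); best=6400 via (B,hash)
  {BC}: card=1200; try (B,nl_idx)→3200, (C,hash)→3800, (B,merge)→5000, (C,merge)→5100, (B,hash)→5800, (B,nl)→60200 …(+1); best=3200 via (B,nl_idx)
  {AB}: card=5000; try (A,hash)→2000, (B,merge)→3900, (A,merge)→4100, (B,hash)→5600, (B,nl_idx)→6000, (B,nl)→30100 …(+1); best=2000 via (A,hash)
  {CD}: card=10000; try (C,hash)→4200, (D,merge)→7000, (C,merge)→7300, (D,hash)→9400, (D,nl_idx)→12000, (D,nl)→100200 …(+1); best=4200 via (C,hash)
  {AD}: card=10000; try (A,hash)→2400, (D,merge)→5900, (A,merge)→6300, (D,hash)→9200, (D,nl_idx)→11000, (D,nl)→50100 …(+1); best=2400 via (A,hash)
  {AC}: card=800; try (A,hash)→1800, (C,merge)→2700, (A,merge)→2800, (C,hash)→3400, (C,nl)→20100, (A,nl)→20200; best=1800 via (A,hash)
  {BDE}: card=75000; try (D,hash)→13200, (D,merge)→15200, (D,nl_idx)→84000, (E,hash)→88600, (B,hash)→113600, (D,nl)→303600 …(+6); best=13200 via (D,hash)
  {BCE}: card=120; try (C,hash)→7400, (E,hash)→11600, (C,merge)→12000, (B,hash)→13400, (E,nl_idx)→14120, (E,merge)→21600 …(+5); best=7400 via (C,hash)
  {ABE}: card=2500; try (A,hash)→5600, (A,merge)→11000, (E,hash)→14200, (B,hash)→17600, (E,nl_idx)→49500, (A,nl)→63600 …(+5); best=5600 via (A,hash)
  {CDE}: card=100000; try (D,hash)→17000, (E,hash)→21400, (D,merge)→61000, (C,hash)→111400, (D,nl_idx)→140000, (E,merge)→158200 …(+5); best=17000 via (D,hash)
  {ADE}: card=500000; try (E,hash)→19600, (D,hash)→21200, (A,hash)→109600, (E,merge)→156400, (D,merge)→157200, (D,nl_idx)→592200 …(+5); best=19600 via (E,hash)
  {ACE}: card=4000; try (A,hash)→9400, (E,hash)→9800, (E,nl_idx)→13000, (E,merge)→14600, (C,hash)→15400, (A,merge)→56800 …(+4); best=9400 via (A,hash)
  {BCD}: card=30000; try (D,hash)→13400, (B,hash)→19600, (D,merge)→22600, (D,nl_idx)→44000, (C,hash)→84600, (B,nl_idx)→124200 …(+5); best=13400 via (D,hash)
  {ABD}: card=250000; try (D,hash)→16000, (B,hash)→17800, (D,merge)→77000, (A,hash)→82800, (B,merge)→155400, (D,nl_idx)→297000 …(+5); best=16000 via (D,hash)
  {ABC}: card=800; try (A,hash)→5800, (B,hash)→8000, (B,nl_idx)→9800, (C,hash)→10200, (B,merge)→13600, (A,merge)→18400 …(+4); best=5800 via (A,hash)
  {ACD}: card=8000; try (D,hash)→11600, (D,merge)→15600, (C,hash)→15600, (A,hash)→15600, (D,nl_idx)→17000, (C,merge)→154200 …(+4); best=11600 via (D,hash)
  {BCDE}: card=1500; try (D,nl_idx)→9980, (D,merge)→13360, (D,hash)→16520, (E,hash)→50600, (D,nl)→67400, (C,hash)→91400 …(+9); best=9980 via (D,nl_idx)
  {ABDE}: card=62500; try (D,hash)→17100, (D,merge)→43100, (A,hash)→89600, (D,nl_idx)→90600, (E,hash)→273200, (B,hash)→525000 …(+9); best=17100 via (D,hash)
  {ABCE}: card=20; try (A,hash)→8920, (A,merge)→9160, (C,hash)→11300, (E,nl_idx)→13020, (E,hash)→13800, (E,merge)→18600 …(+8); best=8920 via (A,hash)
  {ACDE}: card=20000; try (D,hash)→22400, (E,hash)→26800, (D,nl_idx)→65400, (D,merge)→66400, (E,nl_idx)→103600, (A,hash)→118400 …(+8); best=22400 via (D,hash)
  {ABCD}: card=4000; try (D,hash)→15600, (D,nl_idx)→17000, (D,merge)→19600, (B,hash)→25000, (A,hash)→44800, (B,nl_idx)→87600 …(+8); best=15600 via (D,hash)
  {ABCDE}: card=50; try (D,nl_idx)→9150, (A,hash)→12880, (D,merge)→14040, (D,hash)→17940, (D,nl)→18920, (E,hash)→26800 …(+12); best=9150 via (D,nl_idx)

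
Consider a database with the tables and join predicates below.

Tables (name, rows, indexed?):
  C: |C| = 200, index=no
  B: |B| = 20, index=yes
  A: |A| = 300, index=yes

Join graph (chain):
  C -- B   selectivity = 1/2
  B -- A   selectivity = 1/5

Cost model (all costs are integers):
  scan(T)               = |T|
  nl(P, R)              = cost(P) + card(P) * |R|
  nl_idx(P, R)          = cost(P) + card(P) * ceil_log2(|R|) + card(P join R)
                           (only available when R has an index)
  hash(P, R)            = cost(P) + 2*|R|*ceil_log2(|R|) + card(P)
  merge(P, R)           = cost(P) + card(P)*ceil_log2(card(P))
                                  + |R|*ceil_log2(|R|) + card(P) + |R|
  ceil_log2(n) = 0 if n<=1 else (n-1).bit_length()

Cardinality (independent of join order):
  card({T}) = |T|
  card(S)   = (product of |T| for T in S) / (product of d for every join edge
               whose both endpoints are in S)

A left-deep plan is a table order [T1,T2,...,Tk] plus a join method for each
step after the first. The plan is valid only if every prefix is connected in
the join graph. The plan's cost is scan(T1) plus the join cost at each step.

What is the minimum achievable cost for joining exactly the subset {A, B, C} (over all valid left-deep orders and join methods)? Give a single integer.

Selinger DP over subsets of {A,B,C}:
  {C}: scan cost=200, card=200
  {B}: scan cost=20, card=20
  {A}: scan cost=300, card=300
  {BC}: card=2000; try (B,hash)→600, (C,merge)→1940, (B,merge)→2120, (B,nl_idx)→3200, (C,hash)→3240, (C,nl)→4020 …(+1); best=600 via (B,hash)
  {AB}: card=1200; try (B,hash)→800, (A,nl_idx)→1400, (B,nl_idx)→3000, (A,merge)→3140, (B,merge)→3420, (A,hash)→5440 …(+2); best=800 via (B,hash)
  {ABC}: card=120000; try (C,hash)→5200, (A,hash)→8000, (C,merge)→17000, (A,merge)→27600, (A,nl_idx)→138600, (C,nl)→240800 …(+1); best=5200 via (C,hash)

5200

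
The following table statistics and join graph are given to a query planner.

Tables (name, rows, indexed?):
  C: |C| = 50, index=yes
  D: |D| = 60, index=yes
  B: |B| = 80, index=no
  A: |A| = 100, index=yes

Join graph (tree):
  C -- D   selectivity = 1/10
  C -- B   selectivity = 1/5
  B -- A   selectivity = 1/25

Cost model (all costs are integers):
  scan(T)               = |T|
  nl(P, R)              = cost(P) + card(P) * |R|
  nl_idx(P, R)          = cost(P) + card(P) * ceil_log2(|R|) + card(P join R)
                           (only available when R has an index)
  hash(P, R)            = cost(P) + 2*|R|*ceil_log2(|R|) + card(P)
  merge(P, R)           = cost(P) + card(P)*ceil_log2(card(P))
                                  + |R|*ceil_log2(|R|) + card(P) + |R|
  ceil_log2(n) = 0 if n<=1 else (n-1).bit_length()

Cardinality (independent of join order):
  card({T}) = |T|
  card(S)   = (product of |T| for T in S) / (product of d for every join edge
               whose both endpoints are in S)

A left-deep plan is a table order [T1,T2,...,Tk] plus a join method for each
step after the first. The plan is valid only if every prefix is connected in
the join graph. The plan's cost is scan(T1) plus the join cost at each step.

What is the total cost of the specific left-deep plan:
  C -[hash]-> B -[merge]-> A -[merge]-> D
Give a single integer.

52840

step 1: scan C: cost=50, card=50
step 2: join B via hash
    card(P join B) = 50*80/(5) = 800
    cost = 50 + 2*80*7 + 50 = 1220
step 3: join A via merge
    card(P join A) = 800*100/(25) = 3200
    cost = 1220 + 800*10 + 100*7 + 800 + 100 = 10820
step 4: join D via merge
    card(P join D) = 3200*60/(10) = 19200
    cost = 10820 + 3200*12 + 60*6 + 3200 + 60 = 52840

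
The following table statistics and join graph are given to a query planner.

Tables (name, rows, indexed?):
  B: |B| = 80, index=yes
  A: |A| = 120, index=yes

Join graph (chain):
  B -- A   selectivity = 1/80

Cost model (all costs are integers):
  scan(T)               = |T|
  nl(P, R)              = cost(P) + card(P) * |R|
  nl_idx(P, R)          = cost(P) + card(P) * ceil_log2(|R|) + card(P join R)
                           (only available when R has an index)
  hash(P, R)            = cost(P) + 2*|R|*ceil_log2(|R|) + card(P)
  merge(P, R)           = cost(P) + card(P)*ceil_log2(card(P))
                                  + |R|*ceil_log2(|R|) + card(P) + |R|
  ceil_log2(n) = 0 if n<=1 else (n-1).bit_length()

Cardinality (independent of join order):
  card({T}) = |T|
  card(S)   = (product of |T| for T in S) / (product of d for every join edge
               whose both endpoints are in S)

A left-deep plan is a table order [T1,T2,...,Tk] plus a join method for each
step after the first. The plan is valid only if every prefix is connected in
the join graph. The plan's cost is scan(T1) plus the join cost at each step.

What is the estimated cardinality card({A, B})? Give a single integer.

120

Tables in S: A(120), B(80)
Edges inside S: B-A(d=80)
numerator = 120 * 80 = 9600
denominator = 80 = 80
card(S) = 9600 / 80 = 120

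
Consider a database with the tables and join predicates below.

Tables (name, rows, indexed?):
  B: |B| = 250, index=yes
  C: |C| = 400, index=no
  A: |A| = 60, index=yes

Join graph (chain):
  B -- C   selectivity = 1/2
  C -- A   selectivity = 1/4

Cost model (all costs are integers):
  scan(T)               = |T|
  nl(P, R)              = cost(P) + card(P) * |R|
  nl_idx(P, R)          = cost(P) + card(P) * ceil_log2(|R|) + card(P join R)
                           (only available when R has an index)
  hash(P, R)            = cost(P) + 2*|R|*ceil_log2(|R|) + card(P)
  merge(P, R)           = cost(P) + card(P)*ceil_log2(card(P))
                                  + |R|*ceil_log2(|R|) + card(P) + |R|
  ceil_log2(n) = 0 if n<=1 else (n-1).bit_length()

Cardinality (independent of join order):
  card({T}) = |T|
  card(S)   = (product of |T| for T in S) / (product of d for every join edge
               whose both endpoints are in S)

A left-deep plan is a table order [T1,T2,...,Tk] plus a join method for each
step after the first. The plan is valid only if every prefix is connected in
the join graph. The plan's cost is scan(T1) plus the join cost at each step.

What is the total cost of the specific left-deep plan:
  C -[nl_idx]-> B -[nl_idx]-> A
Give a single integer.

step 1: scan C: cost=400, card=400
step 2: join B via nl_idx
    card(P join B) = 400*250/(2) = 50000
    cost = 400 + 400*8 + 50000 = 53600
step 3: join A via nl_idx
    card(P join A) = 50000*60/(4) = 750000
    cost = 53600 + 50000*6 + 750000 = 1103600

1103600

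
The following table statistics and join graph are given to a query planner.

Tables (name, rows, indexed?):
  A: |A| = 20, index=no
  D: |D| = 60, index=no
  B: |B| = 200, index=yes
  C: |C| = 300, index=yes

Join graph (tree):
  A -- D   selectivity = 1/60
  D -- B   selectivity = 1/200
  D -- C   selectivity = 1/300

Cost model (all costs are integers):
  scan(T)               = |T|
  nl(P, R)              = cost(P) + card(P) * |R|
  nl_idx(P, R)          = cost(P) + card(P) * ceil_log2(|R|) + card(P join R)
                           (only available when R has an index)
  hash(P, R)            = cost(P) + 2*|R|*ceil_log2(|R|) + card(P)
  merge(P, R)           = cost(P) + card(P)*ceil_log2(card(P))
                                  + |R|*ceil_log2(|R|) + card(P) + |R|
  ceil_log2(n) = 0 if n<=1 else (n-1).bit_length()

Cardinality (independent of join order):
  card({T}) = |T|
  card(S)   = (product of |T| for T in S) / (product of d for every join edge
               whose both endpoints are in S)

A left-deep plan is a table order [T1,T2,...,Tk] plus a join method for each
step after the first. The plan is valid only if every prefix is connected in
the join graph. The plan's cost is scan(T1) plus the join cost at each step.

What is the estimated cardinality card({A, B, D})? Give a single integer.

Tables in S: A(20), B(200), D(60)
Edges inside S: A-D(d=60), D-B(d=200)
numerator = 20 * 200 * 60 = 240000
denominator = 60 * 200 = 12000
card(S) = 240000 / 12000 = 20

20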